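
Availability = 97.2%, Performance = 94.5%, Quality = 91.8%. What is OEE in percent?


Formula: OEE = Availability * Performance * Quality / 10000
A * P = 97.2% * 94.5% / 100 = 91.85%
OEE = 91.85% * 91.8% / 100 = 84.3%

84.3%


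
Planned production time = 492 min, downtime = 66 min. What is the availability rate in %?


Formula: Availability = (Planned Time - Downtime) / Planned Time * 100
Uptime = 492 - 66 = 426 min
Availability = 426 / 492 * 100 = 86.6%

86.6%


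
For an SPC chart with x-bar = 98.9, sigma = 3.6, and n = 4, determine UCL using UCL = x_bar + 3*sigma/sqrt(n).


UCL = 98.9 + 3 * 3.6 / sqrt(4)

104.3


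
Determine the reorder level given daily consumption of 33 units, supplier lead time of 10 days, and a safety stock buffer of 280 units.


Formula: ROP = (Daily Demand * Lead Time) + Safety Stock
Demand during lead time = 33 * 10 = 330 units
ROP = 330 + 280 = 610 units

610 units


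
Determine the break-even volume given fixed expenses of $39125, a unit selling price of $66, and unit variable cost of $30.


Formula: BEQ = Fixed Costs / (Price - Variable Cost)
Contribution margin = $66 - $30 = $36/unit
BEQ = ceil($39125 / $36/unit) = ceil(1086.81) = 1087 units

1087 units


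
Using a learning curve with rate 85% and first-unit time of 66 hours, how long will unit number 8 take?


Formula: T_n = T_1 * (learning_rate)^(log2(n)) where learning_rate = rate/100
Doublings = log2(8) = 3
T_n = 66 * 0.85^3
T_n = 66 * 0.6141 = 40.5 hours

40.5 hours


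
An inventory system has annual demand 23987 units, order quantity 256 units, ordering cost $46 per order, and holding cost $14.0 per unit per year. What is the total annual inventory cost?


TC = 23987/256 * 46 + 256/2 * 14.0

$6102.16


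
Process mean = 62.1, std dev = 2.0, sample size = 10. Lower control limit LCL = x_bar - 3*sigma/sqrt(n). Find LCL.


LCL = 62.1 - 3 * 2.0 / sqrt(10)

60.2


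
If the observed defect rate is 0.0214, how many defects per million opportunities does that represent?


DPMO = defect_rate * 1000000 = 0.0214 * 1000000

21400


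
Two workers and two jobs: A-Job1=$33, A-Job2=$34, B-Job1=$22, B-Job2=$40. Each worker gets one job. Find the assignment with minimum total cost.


Option 1: A->1 + B->2 = $33 + $40 = $73
Option 2: A->2 + B->1 = $34 + $22 = $56
Min cost = min($73, $56) = $56

$56


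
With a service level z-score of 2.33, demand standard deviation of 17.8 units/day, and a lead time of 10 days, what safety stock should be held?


Formula: SS = z * sigma_d * sqrt(LT)
sqrt(LT) = sqrt(10) = 3.1623
SS = 2.33 * 17.8 * 3.1623
SS = 131.2 units

131.2 units


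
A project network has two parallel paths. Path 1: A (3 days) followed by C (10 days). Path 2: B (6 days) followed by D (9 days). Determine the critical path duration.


Path 1 = 3 + 10 = 13 days
Path 2 = 6 + 9 = 15 days
Duration = max(13, 15) = 15 days

15 days


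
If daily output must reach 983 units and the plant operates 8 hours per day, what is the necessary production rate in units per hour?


Formula: Production Rate = Daily Demand / Available Hours
Rate = 983 units/day / 8 hours/day
Rate = 122.9 units/hour

122.9 units/hour


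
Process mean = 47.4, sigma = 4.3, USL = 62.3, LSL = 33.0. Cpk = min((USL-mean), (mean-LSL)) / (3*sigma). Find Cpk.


Cpu = (62.3 - 47.4) / (3 * 4.3) = 1.16
Cpl = (47.4 - 33.0) / (3 * 4.3) = 1.12
Cpk = min(1.16, 1.12) = 1.12

1.12


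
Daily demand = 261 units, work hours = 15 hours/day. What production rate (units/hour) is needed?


Formula: Production Rate = Daily Demand / Available Hours
Rate = 261 units/day / 15 hours/day
Rate = 17.4 units/hour

17.4 units/hour


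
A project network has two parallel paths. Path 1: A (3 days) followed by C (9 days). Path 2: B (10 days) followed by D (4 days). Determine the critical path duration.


Path 1 = 3 + 9 = 12 days
Path 2 = 10 + 4 = 14 days
Duration = max(12, 14) = 14 days

14 days


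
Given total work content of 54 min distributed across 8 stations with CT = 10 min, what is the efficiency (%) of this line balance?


Formula: Efficiency = Sum of Task Times / (N_stations * CT) * 100
Total station capacity = 8 stations * 10 min = 80 min
Efficiency = 54 / 80 * 100 = 67.5%

67.5%


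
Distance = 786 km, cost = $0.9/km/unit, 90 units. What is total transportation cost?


TC = dist * cost * units = 786 * 0.9 * 90 = $63666.00

$63666.00


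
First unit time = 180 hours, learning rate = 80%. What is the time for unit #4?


Formula: T_n = T_1 * (learning_rate)^(log2(n)) where learning_rate = rate/100
Doublings = log2(4) = 2
T_n = 180 * 0.8^2
T_n = 180 * 0.64 = 115.2 hours

115.2 hours


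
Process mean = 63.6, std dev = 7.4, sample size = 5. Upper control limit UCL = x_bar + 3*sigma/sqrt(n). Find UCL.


UCL = 63.6 + 3 * 7.4 / sqrt(5)

73.53


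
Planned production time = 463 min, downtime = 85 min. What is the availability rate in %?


Formula: Availability = (Planned Time - Downtime) / Planned Time * 100
Uptime = 463 - 85 = 378 min
Availability = 378 / 463 * 100 = 81.6%

81.6%


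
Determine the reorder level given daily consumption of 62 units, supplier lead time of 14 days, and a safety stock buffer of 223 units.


Formula: ROP = (Daily Demand * Lead Time) + Safety Stock
Demand during lead time = 62 * 14 = 868 units
ROP = 868 + 223 = 1091 units

1091 units


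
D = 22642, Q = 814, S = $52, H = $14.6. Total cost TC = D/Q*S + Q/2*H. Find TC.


TC = 22642/814 * 52 + 814/2 * 14.6

$7388.62


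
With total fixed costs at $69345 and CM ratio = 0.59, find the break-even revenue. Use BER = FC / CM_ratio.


Formula: BER = Fixed Costs / Contribution Margin Ratio
BER = $69345 / 0.59
BER = $117533.90 (to the nearest cent)

$117533.90


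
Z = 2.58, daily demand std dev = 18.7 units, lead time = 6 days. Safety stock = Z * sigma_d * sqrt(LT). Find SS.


Formula: SS = z * sigma_d * sqrt(LT)
sqrt(LT) = sqrt(6) = 2.4495
SS = 2.58 * 18.7 * 2.4495
SS = 118.2 units

118.2 units


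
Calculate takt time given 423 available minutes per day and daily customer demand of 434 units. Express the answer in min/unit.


Formula: Takt Time = Available Production Time / Customer Demand
Takt = 423 min/day / 434 units/day
Takt = 0.97 min/unit

0.97 min/unit


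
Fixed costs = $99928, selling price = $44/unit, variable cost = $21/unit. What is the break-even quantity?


Formula: BEQ = Fixed Costs / (Price - Variable Cost)
Contribution margin = $44 - $21 = $23/unit
BEQ = ceil($99928 / $23/unit) = ceil(4344.7) = 4345 units

4345 units


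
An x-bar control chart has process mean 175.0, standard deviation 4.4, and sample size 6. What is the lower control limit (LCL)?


LCL = 175.0 - 3 * 4.4 / sqrt(6)

169.61


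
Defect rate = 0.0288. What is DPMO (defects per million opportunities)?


DPMO = defect_rate * 1000000 = 0.0288 * 1000000

28800


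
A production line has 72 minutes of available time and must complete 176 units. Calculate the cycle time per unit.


Formula: CT = Available Time / Number of Units
CT = 72 min / 176 units
CT = 0.41 min/unit

0.41 min/unit


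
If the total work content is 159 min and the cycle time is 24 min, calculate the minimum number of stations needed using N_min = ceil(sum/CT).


Formula: N_min = ceil(Sum of Task Times / Cycle Time)
N_min = ceil(159 min / 24 min) = ceil(6.625)
N_min = 7 stations

7


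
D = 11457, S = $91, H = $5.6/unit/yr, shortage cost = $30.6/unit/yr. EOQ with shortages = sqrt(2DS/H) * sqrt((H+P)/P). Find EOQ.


Formula: EOQ* = sqrt(2DS/H) * sqrt((H+P)/P)
Base EOQ = sqrt(2*11457*91/5.6) = 610.21 units
Correction = sqrt((5.6+30.6)/30.6) = 1.08766
EOQ* = 610.21 * 1.08766 = 663.7 units

663.7 units


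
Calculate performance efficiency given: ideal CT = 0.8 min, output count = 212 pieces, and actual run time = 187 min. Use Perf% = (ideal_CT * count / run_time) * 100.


Formula: Performance = (Ideal CT * Total Count) / Run Time * 100
Ideal output time = 0.8 * 212 = 169.6 min
Performance = 169.6 / 187 * 100 = 90.7%

90.7%


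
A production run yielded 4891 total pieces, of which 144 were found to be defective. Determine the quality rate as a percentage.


Formula: Quality Rate = Good Pieces / Total Pieces * 100
Good pieces = 4891 - 144 = 4747
QR = 4747 / 4891 * 100 = 97.1%

97.1%


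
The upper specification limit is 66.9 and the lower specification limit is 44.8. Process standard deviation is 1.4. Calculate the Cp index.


Cp = (66.9 - 44.8) / (6 * 1.4)

2.63


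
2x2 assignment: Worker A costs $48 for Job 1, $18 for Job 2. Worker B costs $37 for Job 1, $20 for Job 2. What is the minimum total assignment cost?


Option 1: A->1 + B->2 = $48 + $20 = $68
Option 2: A->2 + B->1 = $18 + $37 = $55
Min cost = min($68, $55) = $55

$55


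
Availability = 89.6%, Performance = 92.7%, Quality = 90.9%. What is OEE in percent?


Formula: OEE = Availability * Performance * Quality / 10000
A * P = 89.6% * 92.7% / 100 = 83.06%
OEE = 83.06% * 90.9% / 100 = 75.5%

75.5%


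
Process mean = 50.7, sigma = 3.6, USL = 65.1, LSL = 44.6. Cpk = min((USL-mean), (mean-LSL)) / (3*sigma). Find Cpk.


Cpu = (65.1 - 50.7) / (3 * 3.6) = 1.33
Cpl = (50.7 - 44.6) / (3 * 3.6) = 0.56
Cpk = min(1.33, 0.56) = 0.56

0.56


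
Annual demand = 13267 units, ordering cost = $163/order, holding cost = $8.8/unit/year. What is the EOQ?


Formula: EOQ = sqrt(2 * D * S / H)
Numerator: 2 * 13267 * 163 = 4325042
2DS/H = 4325042 / 8.8 = 491482.0
EOQ = sqrt(491482.0) = 701.1 units

701.1 units


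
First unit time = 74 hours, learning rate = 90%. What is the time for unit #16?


Formula: T_n = T_1 * (learning_rate)^(log2(n)) where learning_rate = rate/100
Doublings = log2(16) = 4
T_n = 74 * 0.9^4
T_n = 74 * 0.6561 = 48.6 hours

48.6 hours


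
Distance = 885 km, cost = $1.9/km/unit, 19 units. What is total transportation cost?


TC = dist * cost * units = 885 * 1.9 * 19 = $31948.50

$31948.50


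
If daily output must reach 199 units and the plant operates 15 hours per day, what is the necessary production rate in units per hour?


Formula: Production Rate = Daily Demand / Available Hours
Rate = 199 units/day / 15 hours/day
Rate = 13.3 units/hour

13.3 units/hour


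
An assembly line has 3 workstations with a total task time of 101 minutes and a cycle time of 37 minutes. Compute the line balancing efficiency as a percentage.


Formula: Efficiency = Sum of Task Times / (N_stations * CT) * 100
Total station capacity = 3 stations * 37 min = 111 min
Efficiency = 101 / 111 * 100 = 91.0%

91.0%


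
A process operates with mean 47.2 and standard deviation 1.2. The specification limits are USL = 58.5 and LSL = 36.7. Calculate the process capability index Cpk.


Cpu = (58.5 - 47.2) / (3 * 1.2) = 3.14
Cpl = (47.2 - 36.7) / (3 * 1.2) = 2.92
Cpk = min(3.14, 2.92) = 2.92

2.92


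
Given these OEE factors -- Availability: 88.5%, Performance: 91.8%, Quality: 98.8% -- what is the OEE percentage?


Formula: OEE = Availability * Performance * Quality / 10000
A * P = 88.5% * 91.8% / 100 = 81.24%
OEE = 81.24% * 98.8% / 100 = 80.3%

80.3%


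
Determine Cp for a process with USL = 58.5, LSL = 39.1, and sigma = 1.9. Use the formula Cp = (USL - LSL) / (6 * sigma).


Cp = (58.5 - 39.1) / (6 * 1.9)

1.7


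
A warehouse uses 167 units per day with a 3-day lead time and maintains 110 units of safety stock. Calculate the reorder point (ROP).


Formula: ROP = (Daily Demand * Lead Time) + Safety Stock
Demand during lead time = 167 * 3 = 501 units
ROP = 501 + 110 = 611 units

611 units


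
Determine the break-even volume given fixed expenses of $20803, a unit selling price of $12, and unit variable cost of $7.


Formula: BEQ = Fixed Costs / (Price - Variable Cost)
Contribution margin = $12 - $7 = $5/unit
BEQ = ceil($20803 / $5/unit) = ceil(4160.6) = 4161 units

4161 units


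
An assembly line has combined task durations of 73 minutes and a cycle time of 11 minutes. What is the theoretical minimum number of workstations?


Formula: N_min = ceil(Sum of Task Times / Cycle Time)
N_min = ceil(73 min / 11 min) = ceil(6.6364)
N_min = 7 stations

7


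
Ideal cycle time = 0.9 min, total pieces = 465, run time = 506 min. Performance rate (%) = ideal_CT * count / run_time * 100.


Formula: Performance = (Ideal CT * Total Count) / Run Time * 100
Ideal output time = 0.9 * 465 = 418.5 min
Performance = 418.5 / 506 * 100 = 82.7%

82.7%


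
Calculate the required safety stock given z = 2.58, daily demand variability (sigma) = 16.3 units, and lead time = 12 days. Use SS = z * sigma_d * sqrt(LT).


Formula: SS = z * sigma_d * sqrt(LT)
sqrt(LT) = sqrt(12) = 3.4641
SS = 2.58 * 16.3 * 3.4641
SS = 145.7 units

145.7 units


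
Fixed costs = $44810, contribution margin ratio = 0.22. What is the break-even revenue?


Formula: BER = Fixed Costs / Contribution Margin Ratio
BER = $44810 / 0.22
BER = $203681.82 (to the nearest cent)

$203681.82


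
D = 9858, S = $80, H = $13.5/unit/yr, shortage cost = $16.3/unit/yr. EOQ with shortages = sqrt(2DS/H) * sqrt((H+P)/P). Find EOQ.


Formula: EOQ* = sqrt(2DS/H) * sqrt((H+P)/P)
Base EOQ = sqrt(2*9858*80/13.5) = 341.81 units
Correction = sqrt((13.5+16.3)/16.3) = 1.35212
EOQ* = 341.81 * 1.35212 = 462.2 units

462.2 units


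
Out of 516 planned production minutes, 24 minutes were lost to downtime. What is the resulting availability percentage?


Formula: Availability = (Planned Time - Downtime) / Planned Time * 100
Uptime = 516 - 24 = 492 min
Availability = 492 / 516 * 100 = 95.3%

95.3%


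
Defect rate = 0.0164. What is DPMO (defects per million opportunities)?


DPMO = defect_rate * 1000000 = 0.0164 * 1000000

16400


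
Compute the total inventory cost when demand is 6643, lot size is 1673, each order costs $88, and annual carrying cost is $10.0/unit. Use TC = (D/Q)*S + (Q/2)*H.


TC = 6643/1673 * 88 + 1673/2 * 10.0

$8714.42


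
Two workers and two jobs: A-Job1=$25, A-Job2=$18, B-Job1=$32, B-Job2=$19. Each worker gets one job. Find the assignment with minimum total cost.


Option 1: A->1 + B->2 = $25 + $19 = $44
Option 2: A->2 + B->1 = $18 + $32 = $50
Min cost = min($44, $50) = $44

$44


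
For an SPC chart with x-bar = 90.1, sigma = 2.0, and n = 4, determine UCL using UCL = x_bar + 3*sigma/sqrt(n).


UCL = 90.1 + 3 * 2.0 / sqrt(4)

93.1


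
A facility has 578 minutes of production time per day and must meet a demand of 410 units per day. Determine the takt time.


Formula: Takt Time = Available Production Time / Customer Demand
Takt = 578 min/day / 410 units/day
Takt = 1.41 min/unit

1.41 min/unit


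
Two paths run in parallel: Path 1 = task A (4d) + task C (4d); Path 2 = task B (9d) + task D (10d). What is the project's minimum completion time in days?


Path 1 = 4 + 4 = 8 days
Path 2 = 9 + 10 = 19 days
Duration = max(8, 19) = 19 days

19 days


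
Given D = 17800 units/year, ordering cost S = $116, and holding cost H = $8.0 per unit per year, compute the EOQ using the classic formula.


Formula: EOQ = sqrt(2 * D * S / H)
Numerator: 2 * 17800 * 116 = 4129600
2DS/H = 4129600 / 8.0 = 516200.0
EOQ = sqrt(516200.0) = 718.5 units

718.5 units


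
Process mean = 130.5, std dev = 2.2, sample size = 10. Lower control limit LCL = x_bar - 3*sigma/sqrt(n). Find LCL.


LCL = 130.5 - 3 * 2.2 / sqrt(10)

128.41


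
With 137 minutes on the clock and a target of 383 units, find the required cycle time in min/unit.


Formula: CT = Available Time / Number of Units
CT = 137 min / 383 units
CT = 0.36 min/unit

0.36 min/unit


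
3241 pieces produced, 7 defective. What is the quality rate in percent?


Formula: Quality Rate = Good Pieces / Total Pieces * 100
Good pieces = 3241 - 7 = 3234
QR = 3234 / 3241 * 100 = 99.8%

99.8%


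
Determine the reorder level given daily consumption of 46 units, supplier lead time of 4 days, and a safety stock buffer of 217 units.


Formula: ROP = (Daily Demand * Lead Time) + Safety Stock
Demand during lead time = 46 * 4 = 184 units
ROP = 184 + 217 = 401 units

401 units


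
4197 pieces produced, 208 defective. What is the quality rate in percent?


Formula: Quality Rate = Good Pieces / Total Pieces * 100
Good pieces = 4197 - 208 = 3989
QR = 3989 / 4197 * 100 = 95.0%

95.0%


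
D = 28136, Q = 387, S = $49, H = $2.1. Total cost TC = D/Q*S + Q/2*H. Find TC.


TC = 28136/387 * 49 + 387/2 * 2.1

$3968.79


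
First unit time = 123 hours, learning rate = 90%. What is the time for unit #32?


Formula: T_n = T_1 * (learning_rate)^(log2(n)) where learning_rate = rate/100
Doublings = log2(32) = 5
T_n = 123 * 0.9^5
T_n = 123 * 0.5905 = 72.6 hours

72.6 hours


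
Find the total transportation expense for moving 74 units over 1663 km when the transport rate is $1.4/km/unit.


TC = dist * cost * units = 1663 * 1.4 * 74 = $172286.80

$172286.80


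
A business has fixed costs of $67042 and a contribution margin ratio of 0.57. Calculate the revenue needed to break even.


Formula: BER = Fixed Costs / Contribution Margin Ratio
BER = $67042 / 0.57
BER = $117617.54 (to the nearest cent)

$117617.54


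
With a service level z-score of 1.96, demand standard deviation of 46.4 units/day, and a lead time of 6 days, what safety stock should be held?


Formula: SS = z * sigma_d * sqrt(LT)
sqrt(LT) = sqrt(6) = 2.4495
SS = 1.96 * 46.4 * 2.4495
SS = 222.8 units

222.8 units


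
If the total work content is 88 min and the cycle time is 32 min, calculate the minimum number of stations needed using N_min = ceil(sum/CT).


Formula: N_min = ceil(Sum of Task Times / Cycle Time)
N_min = ceil(88 min / 32 min) = ceil(2.75)
N_min = 3 stations

3


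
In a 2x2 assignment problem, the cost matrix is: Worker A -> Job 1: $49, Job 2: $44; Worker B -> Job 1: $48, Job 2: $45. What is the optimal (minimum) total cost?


Option 1: A->1 + B->2 = $49 + $45 = $94
Option 2: A->2 + B->1 = $44 + $48 = $92
Min cost = min($94, $92) = $92

$92


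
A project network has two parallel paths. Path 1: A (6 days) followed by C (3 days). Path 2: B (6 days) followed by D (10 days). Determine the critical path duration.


Path 1 = 6 + 3 = 9 days
Path 2 = 6 + 10 = 16 days
Duration = max(9, 16) = 16 days

16 days


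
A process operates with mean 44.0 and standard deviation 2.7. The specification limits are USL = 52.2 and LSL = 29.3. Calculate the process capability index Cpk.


Cpu = (52.2 - 44.0) / (3 * 2.7) = 1.01
Cpl = (44.0 - 29.3) / (3 * 2.7) = 1.81
Cpk = min(1.01, 1.81) = 1.01

1.01


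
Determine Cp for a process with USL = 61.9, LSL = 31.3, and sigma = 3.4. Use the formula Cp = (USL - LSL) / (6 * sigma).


Cp = (61.9 - 31.3) / (6 * 3.4)

1.5


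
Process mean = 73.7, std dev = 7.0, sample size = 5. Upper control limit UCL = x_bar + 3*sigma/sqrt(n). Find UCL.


UCL = 73.7 + 3 * 7.0 / sqrt(5)

83.09


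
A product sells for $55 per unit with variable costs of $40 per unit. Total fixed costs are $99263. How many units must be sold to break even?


Formula: BEQ = Fixed Costs / (Price - Variable Cost)
Contribution margin = $55 - $40 = $15/unit
BEQ = ceil($99263 / $15/unit) = ceil(6617.53) = 6618 units

6618 units


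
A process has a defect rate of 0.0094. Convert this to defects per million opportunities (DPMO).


DPMO = defect_rate * 1000000 = 0.0094 * 1000000

9400


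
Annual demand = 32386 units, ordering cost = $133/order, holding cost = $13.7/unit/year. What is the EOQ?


Formula: EOQ = sqrt(2 * D * S / H)
Numerator: 2 * 32386 * 133 = 8614676
2DS/H = 8614676 / 13.7 = 628808.5
EOQ = sqrt(628808.5) = 793.0 units

793.0 units


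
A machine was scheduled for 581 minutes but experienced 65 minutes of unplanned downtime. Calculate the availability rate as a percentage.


Formula: Availability = (Planned Time - Downtime) / Planned Time * 100
Uptime = 581 - 65 = 516 min
Availability = 516 / 581 * 100 = 88.8%

88.8%


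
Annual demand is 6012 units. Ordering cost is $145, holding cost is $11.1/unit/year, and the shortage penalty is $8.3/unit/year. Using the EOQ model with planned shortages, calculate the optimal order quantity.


Formula: EOQ* = sqrt(2DS/H) * sqrt((H+P)/P)
Base EOQ = sqrt(2*6012*145/11.1) = 396.32 units
Correction = sqrt((11.1+8.3)/8.3) = 1.52884
EOQ* = 396.32 * 1.52884 = 605.9 units

605.9 units


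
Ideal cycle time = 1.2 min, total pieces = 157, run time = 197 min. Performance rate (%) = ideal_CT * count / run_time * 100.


Formula: Performance = (Ideal CT * Total Count) / Run Time * 100
Ideal output time = 1.2 * 157 = 188.4 min
Performance = 188.4 / 197 * 100 = 95.6%

95.6%


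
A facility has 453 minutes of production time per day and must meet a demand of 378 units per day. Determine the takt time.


Formula: Takt Time = Available Production Time / Customer Demand
Takt = 453 min/day / 378 units/day
Takt = 1.2 min/unit

1.2 min/unit


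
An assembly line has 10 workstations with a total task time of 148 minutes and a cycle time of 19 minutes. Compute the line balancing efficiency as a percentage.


Formula: Efficiency = Sum of Task Times / (N_stations * CT) * 100
Total station capacity = 10 stations * 19 min = 190 min
Efficiency = 148 / 190 * 100 = 77.9%

77.9%


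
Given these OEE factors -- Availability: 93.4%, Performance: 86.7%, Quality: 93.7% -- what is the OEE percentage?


Formula: OEE = Availability * Performance * Quality / 10000
A * P = 93.4% * 86.7% / 100 = 80.98%
OEE = 80.98% * 93.7% / 100 = 75.9%

75.9%


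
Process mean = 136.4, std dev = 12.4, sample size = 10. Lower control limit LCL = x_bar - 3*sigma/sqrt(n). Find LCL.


LCL = 136.4 - 3 * 12.4 / sqrt(10)

124.64


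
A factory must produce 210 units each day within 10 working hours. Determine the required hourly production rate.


Formula: Production Rate = Daily Demand / Available Hours
Rate = 210 units/day / 10 hours/day
Rate = 21.0 units/hour

21.0 units/hour


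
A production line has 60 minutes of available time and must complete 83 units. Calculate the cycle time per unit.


Formula: CT = Available Time / Number of Units
CT = 60 min / 83 units
CT = 0.72 min/unit

0.72 min/unit


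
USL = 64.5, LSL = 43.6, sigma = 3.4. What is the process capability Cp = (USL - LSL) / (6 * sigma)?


Cp = (64.5 - 43.6) / (6 * 3.4)

1.02


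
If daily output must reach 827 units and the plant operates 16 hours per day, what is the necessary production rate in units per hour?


Formula: Production Rate = Daily Demand / Available Hours
Rate = 827 units/day / 16 hours/day
Rate = 51.7 units/hour

51.7 units/hour


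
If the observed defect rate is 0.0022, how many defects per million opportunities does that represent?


DPMO = defect_rate * 1000000 = 0.0022 * 1000000

2200


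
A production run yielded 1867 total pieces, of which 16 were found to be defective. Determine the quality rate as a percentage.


Formula: Quality Rate = Good Pieces / Total Pieces * 100
Good pieces = 1867 - 16 = 1851
QR = 1851 / 1867 * 100 = 99.1%

99.1%


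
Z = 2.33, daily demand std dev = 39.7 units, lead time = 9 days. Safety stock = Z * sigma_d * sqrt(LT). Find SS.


Formula: SS = z * sigma_d * sqrt(LT)
sqrt(LT) = sqrt(9) = 3.0
SS = 2.33 * 39.7 * 3.0
SS = 277.5 units

277.5 units


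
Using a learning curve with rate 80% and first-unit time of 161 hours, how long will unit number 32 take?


Formula: T_n = T_1 * (learning_rate)^(log2(n)) where learning_rate = rate/100
Doublings = log2(32) = 5
T_n = 161 * 0.8^5
T_n = 161 * 0.3277 = 52.8 hours

52.8 hours


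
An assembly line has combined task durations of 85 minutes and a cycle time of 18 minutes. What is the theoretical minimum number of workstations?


Formula: N_min = ceil(Sum of Task Times / Cycle Time)
N_min = ceil(85 min / 18 min) = ceil(4.7222)
N_min = 5 stations

5


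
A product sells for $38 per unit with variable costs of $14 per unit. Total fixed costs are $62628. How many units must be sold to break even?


Formula: BEQ = Fixed Costs / (Price - Variable Cost)
Contribution margin = $38 - $14 = $24/unit
BEQ = ceil($62628 / $24/unit) = ceil(2609.5) = 2610 units

2610 units


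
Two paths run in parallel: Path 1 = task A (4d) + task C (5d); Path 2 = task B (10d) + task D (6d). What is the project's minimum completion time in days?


Path 1 = 4 + 5 = 9 days
Path 2 = 10 + 6 = 16 days
Duration = max(9, 16) = 16 days

16 days


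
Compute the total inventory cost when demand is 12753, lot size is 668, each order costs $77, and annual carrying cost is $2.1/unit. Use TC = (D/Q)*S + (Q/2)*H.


TC = 12753/668 * 77 + 668/2 * 2.1

$2171.43


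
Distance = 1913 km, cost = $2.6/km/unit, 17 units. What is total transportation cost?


TC = dist * cost * units = 1913 * 2.6 * 17 = $84554.60

$84554.60


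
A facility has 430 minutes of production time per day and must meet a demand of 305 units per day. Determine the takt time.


Formula: Takt Time = Available Production Time / Customer Demand
Takt = 430 min/day / 305 units/day
Takt = 1.41 min/unit

1.41 min/unit


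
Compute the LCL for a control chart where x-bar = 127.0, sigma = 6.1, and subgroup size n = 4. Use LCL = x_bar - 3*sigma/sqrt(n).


LCL = 127.0 - 3 * 6.1 / sqrt(4)

117.85


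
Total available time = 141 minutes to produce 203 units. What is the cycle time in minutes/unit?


Formula: CT = Available Time / Number of Units
CT = 141 min / 203 units
CT = 0.69 min/unit

0.69 min/unit


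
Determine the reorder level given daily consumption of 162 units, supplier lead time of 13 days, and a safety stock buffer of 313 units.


Formula: ROP = (Daily Demand * Lead Time) + Safety Stock
Demand during lead time = 162 * 13 = 2106 units
ROP = 2106 + 313 = 2419 units

2419 units


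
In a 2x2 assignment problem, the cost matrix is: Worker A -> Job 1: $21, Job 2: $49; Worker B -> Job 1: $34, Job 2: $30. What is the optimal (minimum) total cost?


Option 1: A->1 + B->2 = $21 + $30 = $51
Option 2: A->2 + B->1 = $49 + $34 = $83
Min cost = min($51, $83) = $51

$51


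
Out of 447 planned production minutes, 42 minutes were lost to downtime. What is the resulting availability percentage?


Formula: Availability = (Planned Time - Downtime) / Planned Time * 100
Uptime = 447 - 42 = 405 min
Availability = 405 / 447 * 100 = 90.6%

90.6%


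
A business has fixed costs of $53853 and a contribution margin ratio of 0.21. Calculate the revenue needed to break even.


Formula: BER = Fixed Costs / Contribution Margin Ratio
BER = $53853 / 0.21
BER = $256442.86 (to the nearest cent)

$256442.86


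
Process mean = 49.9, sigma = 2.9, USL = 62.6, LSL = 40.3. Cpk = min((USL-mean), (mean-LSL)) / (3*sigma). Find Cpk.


Cpu = (62.6 - 49.9) / (3 * 2.9) = 1.46
Cpl = (49.9 - 40.3) / (3 * 2.9) = 1.1
Cpk = min(1.46, 1.1) = 1.1

1.1


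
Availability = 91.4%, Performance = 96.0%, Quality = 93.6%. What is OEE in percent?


Formula: OEE = Availability * Performance * Quality / 10000
A * P = 91.4% * 96.0% / 100 = 87.74%
OEE = 87.74% * 93.6% / 100 = 82.1%

82.1%


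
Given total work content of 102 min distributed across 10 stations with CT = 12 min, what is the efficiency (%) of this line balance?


Formula: Efficiency = Sum of Task Times / (N_stations * CT) * 100
Total station capacity = 10 stations * 12 min = 120 min
Efficiency = 102 / 120 * 100 = 85.0%

85.0%


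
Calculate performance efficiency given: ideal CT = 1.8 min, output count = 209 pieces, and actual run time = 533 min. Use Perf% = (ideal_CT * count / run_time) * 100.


Formula: Performance = (Ideal CT * Total Count) / Run Time * 100
Ideal output time = 1.8 * 209 = 376.2 min
Performance = 376.2 / 533 * 100 = 70.6%

70.6%


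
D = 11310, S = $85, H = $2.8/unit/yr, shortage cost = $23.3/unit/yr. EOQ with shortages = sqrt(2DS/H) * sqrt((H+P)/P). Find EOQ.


Formula: EOQ* = sqrt(2DS/H) * sqrt((H+P)/P)
Base EOQ = sqrt(2*11310*85/2.8) = 828.66 units
Correction = sqrt((2.8+23.3)/23.3) = 1.05838
EOQ* = 828.66 * 1.05838 = 877.0 units

877.0 units


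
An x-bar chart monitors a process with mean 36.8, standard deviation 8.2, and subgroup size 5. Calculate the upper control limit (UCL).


UCL = 36.8 + 3 * 8.2 / sqrt(5)

47.8


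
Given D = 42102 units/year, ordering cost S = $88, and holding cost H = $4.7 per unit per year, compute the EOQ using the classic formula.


Formula: EOQ = sqrt(2 * D * S / H)
Numerator: 2 * 42102 * 88 = 7409952
2DS/H = 7409952 / 4.7 = 1576585.5
EOQ = sqrt(1576585.5) = 1255.6 units

1255.6 units


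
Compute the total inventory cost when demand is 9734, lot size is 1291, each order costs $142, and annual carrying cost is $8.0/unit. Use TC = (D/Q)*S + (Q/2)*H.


TC = 9734/1291 * 142 + 1291/2 * 8.0

$6234.66


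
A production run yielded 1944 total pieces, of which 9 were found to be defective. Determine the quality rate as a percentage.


Formula: Quality Rate = Good Pieces / Total Pieces * 100
Good pieces = 1944 - 9 = 1935
QR = 1935 / 1944 * 100 = 99.5%

99.5%


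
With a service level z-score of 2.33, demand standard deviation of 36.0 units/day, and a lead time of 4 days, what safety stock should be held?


Formula: SS = z * sigma_d * sqrt(LT)
sqrt(LT) = sqrt(4) = 2.0
SS = 2.33 * 36.0 * 2.0
SS = 167.8 units

167.8 units


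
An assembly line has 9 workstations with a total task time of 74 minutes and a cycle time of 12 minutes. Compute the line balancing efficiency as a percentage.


Formula: Efficiency = Sum of Task Times / (N_stations * CT) * 100
Total station capacity = 9 stations * 12 min = 108 min
Efficiency = 74 / 108 * 100 = 68.5%

68.5%


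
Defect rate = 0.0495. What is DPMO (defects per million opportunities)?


DPMO = defect_rate * 1000000 = 0.0495 * 1000000

49500


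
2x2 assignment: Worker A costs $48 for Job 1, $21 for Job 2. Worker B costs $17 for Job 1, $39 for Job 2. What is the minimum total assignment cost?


Option 1: A->1 + B->2 = $48 + $39 = $87
Option 2: A->2 + B->1 = $21 + $17 = $38
Min cost = min($87, $38) = $38

$38


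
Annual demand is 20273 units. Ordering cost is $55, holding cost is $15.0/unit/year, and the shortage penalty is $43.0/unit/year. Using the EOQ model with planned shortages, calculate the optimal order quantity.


Formula: EOQ* = sqrt(2DS/H) * sqrt((H+P)/P)
Base EOQ = sqrt(2*20273*55/15.0) = 385.58 units
Correction = sqrt((15.0+43.0)/43.0) = 1.16139
EOQ* = 385.58 * 1.16139 = 447.8 units

447.8 units


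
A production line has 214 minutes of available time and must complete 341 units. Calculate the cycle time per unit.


Formula: CT = Available Time / Number of Units
CT = 214 min / 341 units
CT = 0.63 min/unit

0.63 min/unit


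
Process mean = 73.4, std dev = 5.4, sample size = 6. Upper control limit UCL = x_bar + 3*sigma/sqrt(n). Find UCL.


UCL = 73.4 + 3 * 5.4 / sqrt(6)

80.01


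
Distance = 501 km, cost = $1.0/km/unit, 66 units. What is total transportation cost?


TC = dist * cost * units = 501 * 1.0 * 66 = $33066.00

$33066.00


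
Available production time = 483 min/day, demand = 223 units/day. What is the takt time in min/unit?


Formula: Takt Time = Available Production Time / Customer Demand
Takt = 483 min/day / 223 units/day
Takt = 2.17 min/unit

2.17 min/unit


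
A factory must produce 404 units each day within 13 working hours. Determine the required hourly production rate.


Formula: Production Rate = Daily Demand / Available Hours
Rate = 404 units/day / 13 hours/day
Rate = 31.1 units/hour

31.1 units/hour


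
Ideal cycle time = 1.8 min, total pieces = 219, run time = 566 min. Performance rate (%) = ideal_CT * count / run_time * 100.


Formula: Performance = (Ideal CT * Total Count) / Run Time * 100
Ideal output time = 1.8 * 219 = 394.2 min
Performance = 394.2 / 566 * 100 = 69.6%

69.6%


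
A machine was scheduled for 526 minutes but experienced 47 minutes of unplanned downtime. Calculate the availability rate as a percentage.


Formula: Availability = (Planned Time - Downtime) / Planned Time * 100
Uptime = 526 - 47 = 479 min
Availability = 479 / 526 * 100 = 91.1%

91.1%


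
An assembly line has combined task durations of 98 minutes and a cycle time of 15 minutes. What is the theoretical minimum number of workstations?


Formula: N_min = ceil(Sum of Task Times / Cycle Time)
N_min = ceil(98 min / 15 min) = ceil(6.5333)
N_min = 7 stations

7


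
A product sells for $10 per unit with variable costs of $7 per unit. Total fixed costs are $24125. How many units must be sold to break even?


Formula: BEQ = Fixed Costs / (Price - Variable Cost)
Contribution margin = $10 - $7 = $3/unit
BEQ = ceil($24125 / $3/unit) = ceil(8041.67) = 8042 units

8042 units


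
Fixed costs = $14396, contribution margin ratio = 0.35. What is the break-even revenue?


Formula: BER = Fixed Costs / Contribution Margin Ratio
BER = $14396 / 0.35
BER = $41131.43 (to the nearest cent)

$41131.43


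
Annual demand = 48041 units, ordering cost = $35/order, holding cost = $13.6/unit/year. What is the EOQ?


Formula: EOQ = sqrt(2 * D * S / H)
Numerator: 2 * 48041 * 35 = 3362870
2DS/H = 3362870 / 13.6 = 247269.9
EOQ = sqrt(247269.9) = 497.3 units

497.3 units


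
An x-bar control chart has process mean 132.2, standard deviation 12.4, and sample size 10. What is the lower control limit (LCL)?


LCL = 132.2 - 3 * 12.4 / sqrt(10)

120.44


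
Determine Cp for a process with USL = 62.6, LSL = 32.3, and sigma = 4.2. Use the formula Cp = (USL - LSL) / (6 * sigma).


Cp = (62.6 - 32.3) / (6 * 4.2)

1.2


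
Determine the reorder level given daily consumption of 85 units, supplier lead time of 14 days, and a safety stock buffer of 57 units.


Formula: ROP = (Daily Demand * Lead Time) + Safety Stock
Demand during lead time = 85 * 14 = 1190 units
ROP = 1190 + 57 = 1247 units

1247 units


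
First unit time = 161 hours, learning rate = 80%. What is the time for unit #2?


Formula: T_n = T_1 * (learning_rate)^(log2(n)) where learning_rate = rate/100
Doublings = log2(2) = 1
T_n = 161 * 0.8^1
T_n = 161 * 0.8 = 128.8 hours

128.8 hours


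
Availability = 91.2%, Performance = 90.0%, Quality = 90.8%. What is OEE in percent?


Formula: OEE = Availability * Performance * Quality / 10000
A * P = 91.2% * 90.0% / 100 = 82.08%
OEE = 82.08% * 90.8% / 100 = 74.5%

74.5%


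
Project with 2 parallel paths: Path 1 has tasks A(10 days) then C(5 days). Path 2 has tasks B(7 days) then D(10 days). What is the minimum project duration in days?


Path 1 = 10 + 5 = 15 days
Path 2 = 7 + 10 = 17 days
Duration = max(15, 17) = 17 days

17 days


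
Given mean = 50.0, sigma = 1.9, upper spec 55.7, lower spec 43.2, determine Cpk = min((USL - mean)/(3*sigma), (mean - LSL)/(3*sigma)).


Cpu = (55.7 - 50.0) / (3 * 1.9) = 1.0
Cpl = (50.0 - 43.2) / (3 * 1.9) = 1.19
Cpk = min(1.0, 1.19) = 1.0

1.0


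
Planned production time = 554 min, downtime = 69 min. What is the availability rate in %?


Formula: Availability = (Planned Time - Downtime) / Planned Time * 100
Uptime = 554 - 69 = 485 min
Availability = 485 / 554 * 100 = 87.5%

87.5%


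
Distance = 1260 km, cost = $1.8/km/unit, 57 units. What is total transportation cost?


TC = dist * cost * units = 1260 * 1.8 * 57 = $129276.00

$129276.00


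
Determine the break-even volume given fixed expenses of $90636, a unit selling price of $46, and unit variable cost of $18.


Formula: BEQ = Fixed Costs / (Price - Variable Cost)
Contribution margin = $46 - $18 = $28/unit
BEQ = ceil($90636 / $28/unit) = ceil(3237.0) = 3237 units

3237 units


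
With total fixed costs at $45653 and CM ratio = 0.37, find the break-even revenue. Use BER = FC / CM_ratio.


Formula: BER = Fixed Costs / Contribution Margin Ratio
BER = $45653 / 0.37
BER = $123386.49 (to the nearest cent)

$123386.49


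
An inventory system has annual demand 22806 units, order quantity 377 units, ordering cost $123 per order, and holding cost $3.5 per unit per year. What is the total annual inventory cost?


TC = 22806/377 * 123 + 377/2 * 3.5

$8100.43


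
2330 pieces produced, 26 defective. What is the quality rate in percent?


Formula: Quality Rate = Good Pieces / Total Pieces * 100
Good pieces = 2330 - 26 = 2304
QR = 2304 / 2330 * 100 = 98.9%

98.9%


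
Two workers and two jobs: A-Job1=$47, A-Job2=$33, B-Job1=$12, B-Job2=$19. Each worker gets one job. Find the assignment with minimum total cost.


Option 1: A->1 + B->2 = $47 + $19 = $66
Option 2: A->2 + B->1 = $33 + $12 = $45
Min cost = min($66, $45) = $45

$45


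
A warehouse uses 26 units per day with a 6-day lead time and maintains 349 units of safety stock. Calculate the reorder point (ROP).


Formula: ROP = (Daily Demand * Lead Time) + Safety Stock
Demand during lead time = 26 * 6 = 156 units
ROP = 156 + 349 = 505 units

505 units


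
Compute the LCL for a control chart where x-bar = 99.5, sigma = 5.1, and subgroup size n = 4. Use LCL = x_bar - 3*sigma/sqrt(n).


LCL = 99.5 - 3 * 5.1 / sqrt(4)

91.85


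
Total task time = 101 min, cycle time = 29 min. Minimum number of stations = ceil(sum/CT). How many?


Formula: N_min = ceil(Sum of Task Times / Cycle Time)
N_min = ceil(101 min / 29 min) = ceil(3.4828)
N_min = 4 stations

4


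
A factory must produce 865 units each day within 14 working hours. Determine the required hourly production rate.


Formula: Production Rate = Daily Demand / Available Hours
Rate = 865 units/day / 14 hours/day
Rate = 61.8 units/hour

61.8 units/hour


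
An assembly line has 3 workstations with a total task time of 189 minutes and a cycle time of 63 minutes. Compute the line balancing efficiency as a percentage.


Formula: Efficiency = Sum of Task Times / (N_stations * CT) * 100
Total station capacity = 3 stations * 63 min = 189 min
Efficiency = 189 / 189 * 100 = 100.0%

100.0%


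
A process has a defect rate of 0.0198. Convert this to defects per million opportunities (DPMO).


DPMO = defect_rate * 1000000 = 0.0198 * 1000000

19800


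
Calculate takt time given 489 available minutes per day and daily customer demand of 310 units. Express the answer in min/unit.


Formula: Takt Time = Available Production Time / Customer Demand
Takt = 489 min/day / 310 units/day
Takt = 1.58 min/unit

1.58 min/unit


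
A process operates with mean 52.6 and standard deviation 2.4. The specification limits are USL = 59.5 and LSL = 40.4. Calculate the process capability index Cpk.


Cpu = (59.5 - 52.6) / (3 * 2.4) = 0.96
Cpl = (52.6 - 40.4) / (3 * 2.4) = 1.69
Cpk = min(0.96, 1.69) = 0.96

0.96


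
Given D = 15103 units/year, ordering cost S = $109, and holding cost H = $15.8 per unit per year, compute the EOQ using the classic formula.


Formula: EOQ = sqrt(2 * D * S / H)
Numerator: 2 * 15103 * 109 = 3292454
2DS/H = 3292454 / 15.8 = 208383.2
EOQ = sqrt(208383.2) = 456.5 units

456.5 units


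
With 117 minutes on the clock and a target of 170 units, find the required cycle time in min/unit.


Formula: CT = Available Time / Number of Units
CT = 117 min / 170 units
CT = 0.69 min/unit

0.69 min/unit


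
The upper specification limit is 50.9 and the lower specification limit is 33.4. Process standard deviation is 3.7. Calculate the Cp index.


Cp = (50.9 - 33.4) / (6 * 3.7)

0.79


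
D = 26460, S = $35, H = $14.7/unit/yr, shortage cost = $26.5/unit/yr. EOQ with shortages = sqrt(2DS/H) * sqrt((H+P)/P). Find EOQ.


Formula: EOQ* = sqrt(2DS/H) * sqrt((H+P)/P)
Base EOQ = sqrt(2*26460*35/14.7) = 354.96 units
Correction = sqrt((14.7+26.5)/26.5) = 1.24688
EOQ* = 354.96 * 1.24688 = 442.6 units

442.6 units


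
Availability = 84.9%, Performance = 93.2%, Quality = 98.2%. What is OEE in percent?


Formula: OEE = Availability * Performance * Quality / 10000
A * P = 84.9% * 93.2% / 100 = 79.13%
OEE = 79.13% * 98.2% / 100 = 77.7%

77.7%
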